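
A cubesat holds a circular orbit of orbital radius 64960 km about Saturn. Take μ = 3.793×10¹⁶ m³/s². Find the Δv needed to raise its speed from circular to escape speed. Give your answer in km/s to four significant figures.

Δv ≈ 10.01 km/s

r = 64960 km = 6.496×10⁷ m.
Circular speed v_c = √(μ/r) = 24160 m/s.
Escape speed v_esc = √(2μ/r) = √2 × v_c = 34170 m/s.
Δv = v_esc − v_c = 10010 m/s = 10.01 km/s.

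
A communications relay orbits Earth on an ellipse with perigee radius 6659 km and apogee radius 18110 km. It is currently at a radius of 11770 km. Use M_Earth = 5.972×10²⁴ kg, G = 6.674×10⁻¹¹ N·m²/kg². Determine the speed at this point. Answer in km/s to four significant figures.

μ = GM = 6.674×10⁻¹¹ × 5.972×10²⁴ = 3.986×10¹⁴ m³/s².
Semi-major axis a = (r_p + r_a)/2 = 12384 km = 1.238×10⁷ m.
Vis-viva: v² = μ(2/r − 1/a) = 3.986×10¹⁴ × (1.699×10⁻⁷ − 8.075×10⁻⁸) = 3.554×10⁷ m²/s².
v = 5962 m/s = 5.962 km/s.

v ≈ 5.962 km/s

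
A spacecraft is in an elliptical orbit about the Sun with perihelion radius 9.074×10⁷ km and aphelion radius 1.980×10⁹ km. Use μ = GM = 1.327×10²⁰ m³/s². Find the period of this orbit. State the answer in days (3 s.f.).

Semi-major axis a = (r_p + r_a)/2 = (9.0740×10⁷ + 1.9800×10⁹)/2 = 1.0354×10⁹ km = 1.035×10¹² m.
By Kepler's third law T = 2π√(a³/μ) = 2π × 9.146×10⁷ = 5.746×10⁸ s.
= 6651 days.

T ≈ 6650 days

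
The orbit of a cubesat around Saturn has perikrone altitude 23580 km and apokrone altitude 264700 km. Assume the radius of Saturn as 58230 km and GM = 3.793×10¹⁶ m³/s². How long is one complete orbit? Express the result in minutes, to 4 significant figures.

r_p = 58230 + 23580 = 81810 km = 8.1810×10⁷ m.
r_a = 58230 + 264700 = 322930 km = 3.2293×10⁸ m.
Semi-major axis a = (r_p + r_a)/2 = (81810 + 3.2293×10⁵)/2 = 2.0237×10⁵ km = 2.024×10⁸ m.
By Kepler's third law T = 2π√(a³/μ) = 2π × 1.478×10⁴ = 9.288×10⁴ s.
= 1548 minutes.

T ≈ 1548 minutes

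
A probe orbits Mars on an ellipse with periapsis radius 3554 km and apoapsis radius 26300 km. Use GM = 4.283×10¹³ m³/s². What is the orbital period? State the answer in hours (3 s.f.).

Semi-major axis a = (r_p + r_a)/2 = (3554.0 + 26300)/2 = 14927 km = 1.493×10⁷ m.
By Kepler's third law T = 2π√(a³/μ) = 2π × 8.812×10³ = 5.537×10⁴ s.
= 15.38 hours.

T ≈ 15.4 hours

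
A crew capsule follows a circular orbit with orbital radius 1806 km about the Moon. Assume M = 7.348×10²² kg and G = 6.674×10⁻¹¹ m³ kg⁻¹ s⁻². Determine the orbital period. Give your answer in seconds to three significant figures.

μ = GM = 6.674×10⁻¹¹ × 7.348×10²² = 4.904×10¹² m³/s².
r = 1806 km = 1.806×10⁶ m.
Kepler's third law: T = 2π√(r³/μ) = 2π√((1.806×10⁶)³ / 4.904×10¹²).
r³/μ = 1.201×10⁶ s², so T = 2π × 1.096×10³ = 6.886×10³ s.

T ≈ 6890 seconds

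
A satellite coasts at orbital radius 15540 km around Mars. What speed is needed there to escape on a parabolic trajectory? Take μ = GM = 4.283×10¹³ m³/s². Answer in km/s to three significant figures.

r = 15540 km = 1.554×10⁷ m.
Escape speed v_esc = √(2μ/r) = √(2 × 4.283×10¹³ / 1.554×10⁷) = √(5.512×10⁶) = 2348 m/s.
= 2.348 km/s.

v_esc ≈ 2.35 km/s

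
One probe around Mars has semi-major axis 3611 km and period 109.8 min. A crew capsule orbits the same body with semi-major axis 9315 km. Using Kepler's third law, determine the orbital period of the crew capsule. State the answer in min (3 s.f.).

Kepler's third law: T² ∝ a³, so T₂ = T₁ (a₂/a₁)^(3/2).
a₂/a₁ = 2.580, (a₂/a₁)^(3/2) = 4.143.
T₂ = 109.8 × 4.143 = 454.9 min.

T₂ ≈ 455 min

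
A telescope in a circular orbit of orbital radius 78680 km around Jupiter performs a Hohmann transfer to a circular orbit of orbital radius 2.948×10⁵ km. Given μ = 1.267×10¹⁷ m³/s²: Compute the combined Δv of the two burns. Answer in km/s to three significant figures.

Δv_total ≈ 17.6 km/s

r₁ = 78680 km = 7.868×10⁷ m.
r₂ = 2.948×10⁵ km = 2.948×10⁸ m.
Transfer ellipse a_t = (r₁ + r₂)/2 = 1.867×10⁸ m.
At r₁: circular v_c1 = √(μ/r₁) = 40130 m/s; transfer-perijove v_p = √[μ(2/r₁ − 1/a_t)] = 50420 m/s.
Δv₁ = v_p − v_c1 = 10290 m/s.
At r₂: circular v_c2 = √(μ/r₂) = 20730 m/s; transfer-apojove v_a = √[μ(2/r₂ − 1/a_t)] = 13460 m/s.
Δv₂ = v_c2 − v_a = 7275 m/s.
Total Δv = Δv₁ + Δv₂ = 17570 m/s = 17.57 km/s.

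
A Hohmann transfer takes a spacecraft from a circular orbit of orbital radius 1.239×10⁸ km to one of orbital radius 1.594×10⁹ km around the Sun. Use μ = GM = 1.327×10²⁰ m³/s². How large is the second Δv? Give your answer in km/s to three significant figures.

Δv ≈ 5.66 km/s

r₁ = 1.239×10⁸ km = 1.239×10¹¹ m.
r₂ = 1.594×10⁹ km = 1.594×10¹² m.
Transfer ellipse a_t = (r₁ + r₂)/2 = 8.590×10¹¹ m.
At r₁: circular v_c1 = √(μ/r₁) = 32730 m/s; transfer-perihelion v_p = √[μ(2/r₁ − 1/a_t)] = 44580 m/s.
At r₂: circular v_c2 = √(μ/r₂) = 9124 m/s; transfer-aphelion v_a = √[μ(2/r₂ − 1/a_t)] = 3465 m/s.
Δv₂ = v_c2 − v_a = 5659 m/s.
= 5.659 km/s.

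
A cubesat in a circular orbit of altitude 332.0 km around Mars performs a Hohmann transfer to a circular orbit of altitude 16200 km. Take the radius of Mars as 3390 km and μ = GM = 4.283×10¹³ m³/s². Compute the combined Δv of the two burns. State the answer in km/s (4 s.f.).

Δv_total ≈ 1.649 km/s

r₁ = 3390 + 332.0 = 3722.0 km = 3.7220×10⁶ m.
r₂ = 3390 + 16200 = 19590 km = 1.9590×10⁷ m.
Transfer ellipse a_t = (r₁ + r₂)/2 = 1.166×10⁷ m.
At r₁: circular v_c1 = √(μ/r₁) = 3392 m/s; transfer-periapsis v_p = √[μ(2/r₁ − 1/a_t)] = 4398 m/s.
Δv₁ = v_p − v_c1 = 1005 m/s.
At r₂: circular v_c2 = √(μ/r₂) = 1479 m/s; transfer-apoapsis v_a = √[μ(2/r₂ − 1/a_t)] = 835.5 m/s.
Δv₂ = v_c2 − v_a = 643.1 m/s.
Total Δv = Δv₁ + Δv₂ = 1649 m/s = 1.649 km/s.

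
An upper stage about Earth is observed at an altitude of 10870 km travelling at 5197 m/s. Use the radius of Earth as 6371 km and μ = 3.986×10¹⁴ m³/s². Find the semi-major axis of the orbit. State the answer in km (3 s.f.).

a ≈ 20700 km

r = 6371 + 10870 = 17241 km = 1.724×10⁷ m.
Vis-viva rearranged: 1/a = 2/r − v²/μ = 1.160×10⁻⁷ − 6.776×10⁻⁸ = 4.824×10⁻⁸ m⁻¹.
a = 2.073×10⁷ m = 20728 km.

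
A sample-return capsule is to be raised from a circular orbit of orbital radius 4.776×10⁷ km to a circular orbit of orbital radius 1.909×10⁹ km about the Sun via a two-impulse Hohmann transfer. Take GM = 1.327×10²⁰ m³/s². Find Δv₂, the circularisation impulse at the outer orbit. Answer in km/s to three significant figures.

r₁ = 4.776×10⁷ km = 4.776×10¹⁰ m.
r₂ = 1.909×10⁹ km = 1.909×10¹² m.
Transfer ellipse a_t = (r₁ + r₂)/2 = 9.784×10¹¹ m.
At r₁: circular v_c1 = √(μ/r₁) = 52710 m/s; transfer-perihelion v_p = √[μ(2/r₁ − 1/a_t)] = 73630 m/s.
At r₂: circular v_c2 = √(μ/r₂) = 8337 m/s; transfer-aphelion v_a = √[μ(2/r₂ − 1/a_t)] = 1842 m/s.
Δv₂ = v_c2 − v_a = 6495 m/s.
= 6.495 km/s.

Δv ≈ 6.50 km/s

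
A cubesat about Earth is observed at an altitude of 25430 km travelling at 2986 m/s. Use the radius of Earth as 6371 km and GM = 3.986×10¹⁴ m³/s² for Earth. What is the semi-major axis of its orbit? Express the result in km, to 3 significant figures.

r = 6371 + 25430 = 31801 km = 3.180×10⁷ m.
Vis-viva rearranged: 1/a = 2/r − v²/μ = 6.289×10⁻⁸ − 2.237×10⁻⁸ = 4.052×10⁻⁸ m⁻¹.
a = 2.468×10⁷ m = 24678 km.

a ≈ 24700 km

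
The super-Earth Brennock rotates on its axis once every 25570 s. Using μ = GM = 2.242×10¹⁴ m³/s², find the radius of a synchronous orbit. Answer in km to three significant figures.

r_sync ≈ 15500 km

A synchronous orbit has period T, so by Kepler's third law a = (μT²/4π²)^(1/3).
μT²/4π² = 2.242×10¹⁴ × (2.557×10⁴)² / 39.48 = 3.713×10²¹ m³.
a = 1.549×10⁷ m = 15485 km.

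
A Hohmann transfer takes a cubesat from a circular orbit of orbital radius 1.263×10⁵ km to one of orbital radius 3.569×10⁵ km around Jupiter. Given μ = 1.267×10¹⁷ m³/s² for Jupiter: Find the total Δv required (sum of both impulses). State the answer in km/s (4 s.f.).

Δv_total ≈ 12.04 km/s

r₁ = 1.263×10⁵ km = 1.263×10⁸ m.
r₂ = 3.569×10⁵ km = 3.569×10⁸ m.
Transfer ellipse a_t = (r₁ + r₂)/2 = 2.416×10⁸ m.
At r₁: circular v_c1 = √(μ/r₁) = 31670 m/s; transfer-perijove v_p = √[μ(2/r₁ − 1/a_t)] = 38500 m/s.
Δv₁ = v_p − v_c1 = 6823 m/s.
At r₂: circular v_c2 = √(μ/r₂) = 18840 m/s; transfer-apojove v_a = √[μ(2/r₂ − 1/a_t)] = 13620 m/s.
Δv₂ = v_c2 − v_a = 5219 m/s.
Total Δv = Δv₁ + Δv₂ = 12040 m/s = 12.04 km/s.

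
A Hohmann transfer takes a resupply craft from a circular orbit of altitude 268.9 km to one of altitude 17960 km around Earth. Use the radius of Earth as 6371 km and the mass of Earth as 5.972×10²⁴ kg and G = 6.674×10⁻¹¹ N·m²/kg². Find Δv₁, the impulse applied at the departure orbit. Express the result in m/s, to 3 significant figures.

Δv ≈ 1960 m/s

μ = GM = 6.674×10⁻¹¹ × 5.972×10²⁴ = 3.986×10¹⁴ m³/s².
r₁ = 6371 + 268.9 = 6639.9 km = 6.6399×10⁶ m.
r₂ = 6371 + 17960 = 24331 km = 2.4331×10⁷ m.
Transfer ellipse a_t = (r₁ + r₂)/2 = 1.549×10⁷ m.
At r₁: circular v_c1 = √(μ/r₁) = 7748 m/s; transfer-perigee v_p = √[μ(2/r₁ − 1/a_t)] = 9712 m/s.
Δv₁ = v_p − v_c1 = 1964 m/s.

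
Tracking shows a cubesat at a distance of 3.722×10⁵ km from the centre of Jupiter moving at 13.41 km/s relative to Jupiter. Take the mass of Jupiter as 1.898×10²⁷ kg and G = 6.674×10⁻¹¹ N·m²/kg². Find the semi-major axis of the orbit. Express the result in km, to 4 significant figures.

μ = GM = 6.674×10⁻¹¹ × 1.898×10²⁷ = 1.267×10¹⁷ m³/s².
r = 3.722×10⁸ m.
Vis-viva rearranged: 1/a = 2/r − v²/μ = 5.373×10⁻⁹ − 1.420×10⁻⁹ = 3.954×10⁻⁹ m⁻¹.
a = 2.529×10⁸ m = 2.5292×10⁵ km.

a ≈ 2.529×10⁵ km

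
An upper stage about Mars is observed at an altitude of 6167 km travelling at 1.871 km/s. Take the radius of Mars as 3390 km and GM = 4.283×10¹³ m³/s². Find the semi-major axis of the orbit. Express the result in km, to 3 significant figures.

a ≈ 7840 km

r = 3390 + 6167 = 9557.0 km = 9.557×10⁶ m.
Vis-viva rearranged: 1/a = 2/r − v²/μ = 2.093×10⁻⁷ − 8.173×10⁻⁸ = 1.275×10⁻⁷ m⁻¹.
a = 7.841×10⁶ m = 7840.8 km.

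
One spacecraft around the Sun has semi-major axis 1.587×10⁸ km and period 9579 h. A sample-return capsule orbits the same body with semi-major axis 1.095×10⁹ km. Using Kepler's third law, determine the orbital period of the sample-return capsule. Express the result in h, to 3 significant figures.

Kepler's third law: T² ∝ a³, so T₂ = T₁ (a₂/a₁)^(3/2).
a₂/a₁ = 6.900, (a₂/a₁)^(3/2) = 18.12.
T₂ = 9579 × 18.12 = 1.736×10⁵ h.

T₂ ≈ 1.74×10⁵ h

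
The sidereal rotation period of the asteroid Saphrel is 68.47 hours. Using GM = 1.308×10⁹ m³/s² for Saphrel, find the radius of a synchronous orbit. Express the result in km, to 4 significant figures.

r_sync ≈ 1263 km

T = 68.47 hours = 2.465×10⁵ s.
A synchronous orbit has period T, so by Kepler's third law a = (μT²/4π²)^(1/3).
μT²/4π² = 1.308×10⁹ × (2.465×10⁵)² / 39.48 = 2.013×10¹⁸ m³.
a = 1.263×10⁶ m = 1262.7 km.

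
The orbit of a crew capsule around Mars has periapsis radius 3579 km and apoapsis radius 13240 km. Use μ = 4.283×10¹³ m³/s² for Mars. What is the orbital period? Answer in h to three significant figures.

T ≈ 6.50 h

Semi-major axis a = (r_p + r_a)/2 = (3579.0 + 13240)/2 = 8409.5 km = 8.410×10⁶ m.
By Kepler's third law T = 2π√(a³/μ) = 2π × 3.726×10³ = 2.341×10⁴ s.
= 6.504 h.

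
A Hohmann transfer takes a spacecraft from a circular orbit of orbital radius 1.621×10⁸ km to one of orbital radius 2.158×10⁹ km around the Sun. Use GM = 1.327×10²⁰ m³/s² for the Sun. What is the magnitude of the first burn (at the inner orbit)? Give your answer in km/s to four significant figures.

r₁ = 1.621×10⁸ km = 1.621×10¹¹ m.
r₂ = 2.158×10⁹ km = 2.158×10¹² m.
Transfer ellipse a_t = (r₁ + r₂)/2 = 1.160×10¹² m.
At r₁: circular v_c1 = √(μ/r₁) = 28610 m/s; transfer-perihelion v_p = √[μ(2/r₁ − 1/a_t)] = 39020 m/s.
Δv₁ = v_p − v_c1 = 10410 m/s.
= 10.41 km/s.

Δv ≈ 10.41 km/s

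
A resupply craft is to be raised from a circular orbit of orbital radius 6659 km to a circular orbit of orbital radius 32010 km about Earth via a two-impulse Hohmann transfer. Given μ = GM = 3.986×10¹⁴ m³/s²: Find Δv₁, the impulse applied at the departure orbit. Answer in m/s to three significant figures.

r₁ = 6659 km = 6.659×10⁶ m.
r₂ = 32010 km = 3.201×10⁷ m.
Transfer ellipse a_t = (r₁ + r₂)/2 = 1.933×10⁷ m.
At r₁: circular v_c1 = √(μ/r₁) = 7737 m/s; transfer-perigee v_p = √[μ(2/r₁ − 1/a_t)] = 9955 m/s.
Δv₁ = v_p − v_c1 = 2218 m/s.

Δv ≈ 2220 m/s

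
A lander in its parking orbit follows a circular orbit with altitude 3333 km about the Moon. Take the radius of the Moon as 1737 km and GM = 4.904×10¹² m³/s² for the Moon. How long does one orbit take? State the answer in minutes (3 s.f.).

r = 1737 + 3333 = 5070.0 km = 5.0700×10⁶ m.
Kepler's third law: T = 2π√(r³/μ) = 2π√((5.070×10⁶)³ / 4.904×10¹²).
r³/μ = 2.658×10⁷ s², so T = 2π × 5.155×10³ = 3.239×10⁴ s.
Converting: 3.239×10⁴ s ÷ 60.00 = 539.8 minutes.

T ≈ 540 minutes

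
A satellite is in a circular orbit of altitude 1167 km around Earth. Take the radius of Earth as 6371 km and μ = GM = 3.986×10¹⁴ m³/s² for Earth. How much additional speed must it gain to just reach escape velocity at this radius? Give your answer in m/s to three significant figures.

Δv ≈ 3010 m/s

r = 6371 + 1167 = 7538.0 km = 7.5380×10⁶ m.
Circular speed v_c = √(μ/r) = 7272 m/s.
Escape speed v_esc = √(2μ/r) = √2 × v_c = 10280 m/s.
Δv = v_esc − v_c = 3012 m/s.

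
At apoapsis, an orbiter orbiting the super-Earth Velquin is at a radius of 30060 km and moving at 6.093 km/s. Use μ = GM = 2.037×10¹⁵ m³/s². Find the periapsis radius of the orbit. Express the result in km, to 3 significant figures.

r_a = 3.006×10⁷ m.
Specific energy ε = v²/2 − μ/r = -4.920×10⁷ J/kg, so a = −μ/(2ε) = 2.070×10⁷ m.
The apsides satisfy r_p + r_a = 2a, so the periapsis radius is 2a − r_a = 1.134×10⁷ m = 11341 km.

periapsis radius ≈ 11300 km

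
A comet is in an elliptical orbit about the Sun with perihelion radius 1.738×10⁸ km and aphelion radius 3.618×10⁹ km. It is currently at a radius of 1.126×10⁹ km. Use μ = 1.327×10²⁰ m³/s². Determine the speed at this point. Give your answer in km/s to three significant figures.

Semi-major axis a = (r_p + r_a)/2 = 1.8959×10⁹ km = 1.896×10¹² m.
Vis-viva: v² = μ(2/r − 1/a) = 1.327×10²⁰ × (1.776×10⁻¹² − 5.275×10⁻¹³) = 1.657×10⁸ m²/s².
v = 12870 m/s = 12.87 km/s.

v ≈ 12.9 km/s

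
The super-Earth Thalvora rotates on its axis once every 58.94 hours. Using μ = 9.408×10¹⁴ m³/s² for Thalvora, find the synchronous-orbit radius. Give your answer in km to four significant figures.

T = 58.94 hours = 2.122×10⁵ s.
A synchronous orbit has period T, so by Kepler's third law a = (μT²/4π²)^(1/3).
μT²/4π² = 9.408×10¹⁴ × (2.122×10⁵)² / 39.48 = 1.073×10²⁴ m³.
a = 1.024×10⁸ m = 1.0237×10⁵ km.

r_sync ≈ 1.024×10⁵ km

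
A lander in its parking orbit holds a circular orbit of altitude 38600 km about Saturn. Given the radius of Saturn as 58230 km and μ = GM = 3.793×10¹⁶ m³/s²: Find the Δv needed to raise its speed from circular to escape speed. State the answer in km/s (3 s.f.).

r = 58230 + 38600 = 96830 km = 9.6830×10⁷ m.
Circular speed v_c = √(μ/r) = 19790 m/s.
Escape speed v_esc = √(2μ/r) = √2 × v_c = 27990 m/s.
Δv = v_esc − v_c = 8198 m/s = 8.198 km/s.

Δv ≈ 8.20 km/s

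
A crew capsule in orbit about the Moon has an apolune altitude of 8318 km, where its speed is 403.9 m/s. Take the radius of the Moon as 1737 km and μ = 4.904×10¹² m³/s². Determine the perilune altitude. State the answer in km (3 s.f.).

r_a = 1737 + 8318 = 10055 km = 1.006×10⁷ m.
Specific energy ε = v²/2 − μ/r = -4.061×10⁵ J/kg, so a = −μ/(2ε) = 6.037×10⁶ m.
The apsides satisfy r_p + r_a = 2a, so the perilune radius is 2a − r_a = 2.019×10⁶ m = 2019.4 km.
Perilune altitude = 2019.4 − 1737 = 282.36 km.

perilune altitude ≈ 282 km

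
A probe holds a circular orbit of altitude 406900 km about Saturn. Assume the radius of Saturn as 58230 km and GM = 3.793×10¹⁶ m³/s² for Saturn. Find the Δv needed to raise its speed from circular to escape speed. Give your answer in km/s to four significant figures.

r = 58230 + 406900 = 465130 km = 4.6513×10⁸ m.
Circular speed v_c = √(μ/r) = 9030 m/s.
Escape speed v_esc = √(2μ/r) = √2 × v_c = 12770 m/s.
Δv = v_esc − v_c = 3740 m/s = 3.740 km/s.

Δv ≈ 3.740 km/s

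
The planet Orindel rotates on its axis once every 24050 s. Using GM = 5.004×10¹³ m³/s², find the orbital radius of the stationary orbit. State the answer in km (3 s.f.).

A synchronous orbit has period T, so by Kepler's third law a = (μT²/4π²)^(1/3).
μT²/4π² = 5.004×10¹³ × (2.405×10⁴)² / 39.48 = 7.331×10²⁰ m³.
a = 9.017×10⁶ m = 9017.0 km.

r_sync ≈ 9020 km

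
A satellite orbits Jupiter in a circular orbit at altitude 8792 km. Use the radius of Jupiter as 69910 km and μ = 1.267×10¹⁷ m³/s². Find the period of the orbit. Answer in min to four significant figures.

T ≈ 205.4 min

r = 69910 + 8792 = 78702 km = 7.8702×10⁷ m.
Kepler's third law: T = 2π√(r³/μ) = 2π√((7.870×10⁷)³ / 1.267×10¹⁷).
r³/μ = 3.848×10⁶ s², so T = 2π × 1.962×10³ = 1.232×10⁴ s.
Converting: 1.232×10⁴ s ÷ 60.00 = 205.4 min.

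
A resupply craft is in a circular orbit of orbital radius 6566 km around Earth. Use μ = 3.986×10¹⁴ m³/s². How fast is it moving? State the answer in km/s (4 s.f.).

r = 6566 km = 6.566×10⁶ m.
For a circular orbit v = √(μ/r) = √(3.986×10¹⁴ / 6.566×10⁶) = √(6.071×10⁷) = 7791 m/s.
That is 7.791 km/s.

v ≈ 7.791 km/s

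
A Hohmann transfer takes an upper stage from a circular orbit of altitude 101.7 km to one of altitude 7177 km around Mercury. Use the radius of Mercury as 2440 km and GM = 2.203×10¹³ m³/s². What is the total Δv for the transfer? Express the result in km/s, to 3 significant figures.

r₁ = 2440 + 101.7 = 2541.7 km = 2.5417×10⁶ m.
r₂ = 2440 + 7177 = 9617.0 km = 9.6170×10⁶ m.
Transfer ellipse a_t = (r₁ + r₂)/2 = 6.079×10⁶ m.
At r₁: circular v_c1 = √(μ/r₁) = 2944 m/s; transfer-periherm v_p = √[μ(2/r₁ − 1/a_t)] = 3703 m/s.
Δv₁ = v_p − v_c1 = 758.8 m/s.
At r₂: circular v_c2 = √(μ/r₂) = 1514 m/s; transfer-apoherm v_a = √[μ(2/r₂ − 1/a_t)] = 978.6 m/s.
Δv₂ = v_c2 − v_a = 534.9 m/s.
Total Δv = Δv₁ + Δv₂ = 1294 m/s = 1.294 km/s.

Δv_total ≈ 1.29 km/s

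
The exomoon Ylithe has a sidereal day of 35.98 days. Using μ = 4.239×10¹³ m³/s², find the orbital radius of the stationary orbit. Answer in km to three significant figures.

T = 35.98 days = 3.109×10⁶ s.
A synchronous orbit has period T, so by Kepler's third law a = (μT²/4π²)^(1/3).
μT²/4π² = 4.239×10¹³ × (3.109×10⁶)² / 39.48 = 1.038×10²⁵ m³.
a = 2.181×10⁸ m = 2.1811×10⁵ km.

r_sync ≈ 2.18×10⁵ km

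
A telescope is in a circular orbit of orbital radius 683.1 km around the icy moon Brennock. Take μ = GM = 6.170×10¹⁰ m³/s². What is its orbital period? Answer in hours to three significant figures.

T ≈ 3.97 hours

r = 683.1 km = 6.831×10⁵ m.
Kepler's third law: T = 2π√(r³/μ) = 2π√((6.831×10⁵)³ / 6.170×10¹⁰).
r³/μ = 5.166×10⁶ s², so T = 2π × 2.273×10³ = 1.428×10⁴ s.
Converting: 1.428×10⁴ s ÷ 3600 = 3.967 hours.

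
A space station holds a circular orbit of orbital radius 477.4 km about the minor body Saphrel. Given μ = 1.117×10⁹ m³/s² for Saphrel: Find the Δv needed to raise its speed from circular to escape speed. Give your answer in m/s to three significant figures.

r = 477.4 km = 4.774×10⁵ m.
Circular speed v_c = √(μ/r) = 48.37 m/s.
Escape speed v_esc = √(2μ/r) = √2 × v_c = 68.41 m/s.
Δv = v_esc − v_c = 20.04 m/s.

Δv ≈ 20.0 m/s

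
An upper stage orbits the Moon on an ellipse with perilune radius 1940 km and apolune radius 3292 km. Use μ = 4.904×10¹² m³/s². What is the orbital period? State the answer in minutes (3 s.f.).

Semi-major axis a = (r_p + r_a)/2 = (1940.0 + 3292.0)/2 = 2616.0 km = 2.616×10⁶ m.
By Kepler's third law T = 2π√(a³/μ) = 2π × 1.911×10³ = 1.200×10⁴ s.
= 200.1 minutes.

T ≈ 200 minutes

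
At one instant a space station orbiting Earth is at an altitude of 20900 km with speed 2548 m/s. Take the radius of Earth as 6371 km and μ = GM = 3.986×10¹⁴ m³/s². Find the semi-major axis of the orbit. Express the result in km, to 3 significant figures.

r = 6371 + 20900 = 27271 km = 2.727×10⁷ m.
Specific orbital energy ε = v²/2 − μ/r = (2548)²/2 − 3.986×10¹⁴/2.727×10⁷ = -1.137×10⁷ J/kg.
Since ε = −μ/(2a), a = −μ/(2ε) = 1.753×10⁷ m = 17528 km.

a ≈ 17500 km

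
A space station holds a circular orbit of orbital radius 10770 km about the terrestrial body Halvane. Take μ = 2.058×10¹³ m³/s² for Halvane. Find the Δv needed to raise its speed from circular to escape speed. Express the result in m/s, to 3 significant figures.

r = 10770 km = 1.077×10⁷ m.
Circular speed v_c = √(μ/r) = 1382 m/s.
Escape speed v_esc = √(2μ/r) = √2 × v_c = 1955 m/s.
Δv = v_esc − v_c = 572.6 m/s.

Δv ≈ 573 m/s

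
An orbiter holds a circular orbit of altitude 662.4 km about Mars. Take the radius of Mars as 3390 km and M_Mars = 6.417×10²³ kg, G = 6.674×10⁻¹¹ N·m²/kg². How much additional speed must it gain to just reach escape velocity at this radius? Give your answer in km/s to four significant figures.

μ = GM = 6.674×10⁻¹¹ × 6.417×10²³ = 4.283×10¹³ m³/s².
r = 3390 + 662.4 = 4052.4 km = 4.0524×10⁶ m.
Circular speed v_c = √(μ/r) = 3251 m/s.
Escape speed v_esc = √(2μ/r) = √2 × v_c = 4597 m/s.
Δv = v_esc − v_c = 1347 m/s = 1.347 km/s.

Δv ≈ 1.347 km/s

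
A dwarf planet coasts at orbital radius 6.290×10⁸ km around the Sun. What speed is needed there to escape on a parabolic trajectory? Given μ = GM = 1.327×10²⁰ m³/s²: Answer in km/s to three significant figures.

r = 6.290×10⁸ km = 6.290×10¹¹ m.
Escape speed v_esc = √(2μ/r) = √(2 × 1.327×10²⁰ / 6.290×10¹¹) = √(4.219×10⁸) = 20540 m/s.
= 20.54 km/s.

v_esc ≈ 20.5 km/s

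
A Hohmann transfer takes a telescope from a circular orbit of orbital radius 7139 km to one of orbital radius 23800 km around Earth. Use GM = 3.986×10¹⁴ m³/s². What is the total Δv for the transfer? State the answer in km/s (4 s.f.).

r₁ = 7139 km = 7.139×10⁶ m.
r₂ = 23800 km = 2.380×10⁷ m.
Transfer ellipse a_t = (r₁ + r₂)/2 = 1.547×10⁷ m.
At r₁: circular v_c1 = √(μ/r₁) = 7472 m/s; transfer-perigee v_p = √[μ(2/r₁ − 1/a_t)] = 9268 m/s.
Δv₁ = v_p − v_c1 = 1796 m/s.
At r₂: circular v_c2 = √(μ/r₂) = 4092 m/s; transfer-apogee v_a = √[μ(2/r₂ − 1/a_t)] = 2780 m/s.
Δv₂ = v_c2 − v_a = 1312 m/s.
Total Δv = Δv₁ + Δv₂ = 3108 m/s = 3.108 km/s.

Δv_total ≈ 3.108 km/s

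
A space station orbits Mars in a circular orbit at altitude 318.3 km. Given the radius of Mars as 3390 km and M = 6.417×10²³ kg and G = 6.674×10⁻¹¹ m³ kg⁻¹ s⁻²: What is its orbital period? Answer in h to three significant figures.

μ = GM = 6.674×10⁻¹¹ × 6.417×10²³ = 4.283×10¹³ m³/s².
r = 3390 + 318.3 = 3708.3 km = 3.7083×10⁶ m.
Kepler's third law: T = 2π√(r³/μ) = 2π√((3.708×10⁶)³ / 4.283×10¹³).
r³/μ = 1.191×10⁶ s², so T = 2π × 1.091×10³ = 6.856×10³ s.
Converting: 6.856×10³ s ÷ 3600 = 1.904 h.

T ≈ 1.90 h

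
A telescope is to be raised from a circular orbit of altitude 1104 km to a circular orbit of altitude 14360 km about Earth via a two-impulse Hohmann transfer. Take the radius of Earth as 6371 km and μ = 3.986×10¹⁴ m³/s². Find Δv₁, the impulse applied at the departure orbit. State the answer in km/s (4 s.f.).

Δv ≈ 1.551 km/s

r₁ = 6371 + 1104 = 7475.0 km = 7.4750×10⁶ m.
r₂ = 6371 + 14360 = 20731 km = 2.0731×10⁷ m.
Transfer ellipse a_t = (r₁ + r₂)/2 = 1.410×10⁷ m.
At r₁: circular v_c1 = √(μ/r₁) = 7302 m/s; transfer-perigee v_p = √[μ(2/r₁ − 1/a_t)] = 8854 m/s.
Δv₁ = v_p − v_c1 = 1551 m/s.
= 1.551 km/s.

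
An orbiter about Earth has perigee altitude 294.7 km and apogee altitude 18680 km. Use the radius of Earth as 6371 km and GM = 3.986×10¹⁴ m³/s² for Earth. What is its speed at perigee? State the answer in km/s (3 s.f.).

r_p = 6371 + 294.7 = 6665.7 km = 6.6657×10⁶ m.
r_a = 6371 + 18680 = 25051 km = 2.5051×10⁷ m.
Semi-major axis a = (r_p + r_a)/2 = 15858 km = 1.586×10⁷ m.
Vis-viva: v² = μ(2/r − 1/a) = 3.986×10¹⁴ × (3.000×10⁻⁷ − 6.306×10⁻⁸) = 9.446×10⁷ m²/s².
v = 9719 m/s = 9.719 km/s.

v ≈ 9.72 km/s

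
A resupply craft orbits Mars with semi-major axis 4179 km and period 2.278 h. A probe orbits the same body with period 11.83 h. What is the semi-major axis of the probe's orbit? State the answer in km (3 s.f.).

a₂ ≈ 12500 km

Kepler's third law: a³ ∝ T², so a₂ = a₁ (T₂/T₁)^(2/3).
T₂/T₁ = 5.193, (T₂/T₁)^(2/3) = 2.999.
a₂ = 4179 × 2.999 = 12530 km.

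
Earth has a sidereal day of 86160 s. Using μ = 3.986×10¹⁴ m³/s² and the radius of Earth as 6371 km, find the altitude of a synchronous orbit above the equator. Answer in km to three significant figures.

A synchronous orbit has period T, so by Kepler's third law a = (μT²/4π²)^(1/3).
μT²/4π² = 3.986×10¹⁴ × (8.616×10⁴)² / 39.48 = 7.495×10²² m³.
a = 4.216×10⁷ m = 42163 km.
Altitude h = a − R = 42163 − 6371 = 35792 km.

h_sync ≈ 35800 km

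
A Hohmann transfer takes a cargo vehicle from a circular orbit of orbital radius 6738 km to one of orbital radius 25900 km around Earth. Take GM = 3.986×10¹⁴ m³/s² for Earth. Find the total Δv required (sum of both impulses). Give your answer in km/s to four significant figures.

r₁ = 6738 km = 6.738×10⁶ m.
r₂ = 25900 km = 2.590×10⁷ m.
Transfer ellipse a_t = (r₁ + r₂)/2 = 1.632×10⁷ m.
At r₁: circular v_c1 = √(μ/r₁) = 7691 m/s; transfer-perigee v_p = √[μ(2/r₁ − 1/a_t)] = 9690 m/s.
Δv₁ = v_p − v_c1 = 1998 m/s.
At r₂: circular v_c2 = √(μ/r₂) = 3923 m/s; transfer-apogee v_a = √[μ(2/r₂ − 1/a_t)] = 2521 m/s.
Δv₂ = v_c2 − v_a = 1402 m/s.
Total Δv = Δv₁ + Δv₂ = 3400 m/s = 3.400 km/s.

Δv_total ≈ 3.400 km/s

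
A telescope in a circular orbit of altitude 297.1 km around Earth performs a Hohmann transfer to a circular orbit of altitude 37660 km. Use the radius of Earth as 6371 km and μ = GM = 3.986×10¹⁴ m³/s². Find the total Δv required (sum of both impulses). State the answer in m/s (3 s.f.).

Δv_total ≈ 3920 m/s

r₁ = 6371 + 297.1 = 6668.1 km = 6.6681×10⁶ m.
r₂ = 6371 + 37660 = 44031 km = 4.4031×10⁷ m.
Transfer ellipse a_t = (r₁ + r₂)/2 = 2.535×10⁷ m.
At r₁: circular v_c1 = √(μ/r₁) = 7732 m/s; transfer-perigee v_p = √[μ(2/r₁ − 1/a_t)] = 10190 m/s.
Δv₁ = v_p − v_c1 = 2458 m/s.
At r₂: circular v_c2 = √(μ/r₂) = 3009 m/s; transfer-apogee v_a = √[μ(2/r₂ − 1/a_t)] = 1543 m/s.
Δv₂ = v_c2 − v_a = 1466 m/s.
Total Δv = Δv₁ + Δv₂ = 3924 m/s.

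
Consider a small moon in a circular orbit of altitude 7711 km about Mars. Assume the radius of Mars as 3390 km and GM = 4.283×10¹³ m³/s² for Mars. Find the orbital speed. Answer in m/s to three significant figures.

r = 3390 + 7711 = 11101 km = 1.1101×10⁷ m.
For a circular orbit v = √(μ/r) = √(4.283×10¹³ / 1.110×10⁷) = √(3.858×10⁶) = 1964 m/s.

v ≈ 1960 m/s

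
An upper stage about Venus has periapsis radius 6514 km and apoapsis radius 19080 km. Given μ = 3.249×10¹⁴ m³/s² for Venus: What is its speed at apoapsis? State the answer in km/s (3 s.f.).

v ≈ 2.94 km/s

Semi-major axis a = (r_p + r_a)/2 = 12797 km = 1.280×10⁷ m.
Vis-viva: v² = μ(2/r − 1/a) = 3.249×10¹⁴ × (1.048×10⁻⁷ − 7.814×10⁻⁸) = 8.668×10⁶ m²/s².
v = 2944 m/s = 2.944 km/s.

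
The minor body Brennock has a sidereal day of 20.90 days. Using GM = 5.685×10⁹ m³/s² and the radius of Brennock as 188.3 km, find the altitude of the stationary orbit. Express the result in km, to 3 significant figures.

T = 20.90 days = 1.806×10⁶ s.
A synchronous orbit has period T, so by Kepler's third law a = (μT²/4π²)^(1/3).
μT²/4π² = 5.685×10⁹ × (1.806×10⁶)² / 39.48 = 4.696×10²⁰ m³.
a = 7.773×10⁶ m = 7772.6 km.
Altitude h = a − R = 7772.6 − 188.3 = 7584.3 km.

h_sync ≈ 7580 km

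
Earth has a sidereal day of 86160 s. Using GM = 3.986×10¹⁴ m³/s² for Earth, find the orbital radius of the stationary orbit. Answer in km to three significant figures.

r_sync ≈ 42200 km

A synchronous orbit has period T, so by Kepler's third law a = (μT²/4π²)^(1/3).
μT²/4π² = 3.986×10¹⁴ × (8.616×10⁴)² / 39.48 = 7.495×10²² m³.
a = 4.216×10⁷ m = 42163 km.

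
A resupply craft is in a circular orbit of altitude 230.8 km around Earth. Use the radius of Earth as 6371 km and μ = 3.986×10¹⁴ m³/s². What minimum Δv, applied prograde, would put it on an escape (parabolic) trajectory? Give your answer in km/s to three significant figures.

r = 6371 + 230.8 = 6601.8 km = 6.6018×10⁶ m.
Circular speed v_c = √(μ/r) = 7770 m/s.
Escape speed v_esc = √(2μ/r) = √2 × v_c = 10990 m/s.
Δv = v_esc − v_c = 3219 m/s = 3.219 km/s.

Δv ≈ 3.22 km/s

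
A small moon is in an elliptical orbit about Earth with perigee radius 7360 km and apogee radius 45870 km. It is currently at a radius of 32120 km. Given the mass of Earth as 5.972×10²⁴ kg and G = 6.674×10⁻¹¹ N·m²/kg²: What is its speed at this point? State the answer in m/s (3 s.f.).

μ = GM = 6.674×10⁻¹¹ × 5.972×10²⁴ = 3.986×10¹⁴ m³/s².
Semi-major axis a = (r_p + r_a)/2 = 26615 km = 2.662×10⁷ m.
Vis-viva: v² = μ(2/r − 1/a) = 3.986×10¹⁴ × (6.227×10⁻⁸ − 3.757×10⁻⁸) = 9.842×10⁶ m²/s².
v = 3137 m/s.

v ≈ 3140 m/s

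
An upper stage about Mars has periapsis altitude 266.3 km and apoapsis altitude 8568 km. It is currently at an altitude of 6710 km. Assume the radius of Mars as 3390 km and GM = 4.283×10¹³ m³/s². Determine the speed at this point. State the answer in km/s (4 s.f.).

r_p = 3390 + 266.3 = 3656.3 km = 3.6563×10⁶ m.
r_a = 3390 + 8568 = 11958 km = 1.1958×10⁷ m.
r = 3390 + 6710 = 10100 km = 1.010×10⁷ m.
Semi-major axis a = (r_p + r_a)/2 = 7807.1 km = 7.807×10⁶ m.
Vis-viva: v² = μ(2/r − 1/a) = 4.283×10¹³ × (1.980×10⁻⁷ − 1.281×10⁻⁷) = 2.995×10⁶ m²/s².
v = 1731 m/s = 1.731 km/s.

v ≈ 1.731 km/s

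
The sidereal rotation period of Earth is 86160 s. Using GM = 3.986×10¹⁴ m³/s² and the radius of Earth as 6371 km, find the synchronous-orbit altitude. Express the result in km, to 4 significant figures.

A synchronous orbit has period T, so by Kepler's third law a = (μT²/4π²)^(1/3).
μT²/4π² = 3.986×10¹⁴ × (8.616×10⁴)² / 39.48 = 7.495×10²² m³.
a = 4.216×10⁷ m = 42163 km.
Altitude h = a − R = 42163 − 6371 = 35792 km.

h_sync ≈ 35790 km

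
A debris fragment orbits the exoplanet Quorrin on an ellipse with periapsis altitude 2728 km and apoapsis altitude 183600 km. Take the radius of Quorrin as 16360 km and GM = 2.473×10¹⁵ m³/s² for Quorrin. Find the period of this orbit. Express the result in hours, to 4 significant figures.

T ≈ 40.23 hours

r_p = 16360 + 2728 = 19088 km = 1.9088×10⁷ m.
r_a = 16360 + 183600 = 199960 km = 1.9996×10⁸ m.
Semi-major axis a = (r_p + r_a)/2 = (19088 + 1.9996×10⁵)/2 = 1.0952×10⁵ km = 1.095×10⁸ m.
By Kepler's third law T = 2π√(a³/μ) = 2π × 2.305×10⁴ = 1.448×10⁵ s.
= 40.23 hours.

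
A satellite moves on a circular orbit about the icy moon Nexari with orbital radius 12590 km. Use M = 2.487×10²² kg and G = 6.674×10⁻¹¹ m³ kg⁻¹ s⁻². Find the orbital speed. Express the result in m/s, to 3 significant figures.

μ = GM = 6.674×10⁻¹¹ × 2.487×10²² = 1.660×10¹² m³/s².
r = 12590 km = 1.259×10⁷ m.
For a circular orbit v = √(μ/r) = √(1.660×10¹² / 1.259×10⁷) = √(1.318×10⁵) = 363.1 m/s.

v ≈ 363 m/s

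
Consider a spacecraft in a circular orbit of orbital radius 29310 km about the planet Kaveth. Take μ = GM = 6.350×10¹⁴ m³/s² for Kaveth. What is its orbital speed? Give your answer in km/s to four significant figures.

v ≈ 4.655 km/s

r = 29310 km = 2.931×10⁷ m.
For a circular orbit v = √(μ/r) = √(6.350×10¹⁴ / 2.931×10⁷) = √(2.166×10⁷) = 4655 m/s.
That is 4.655 km/s.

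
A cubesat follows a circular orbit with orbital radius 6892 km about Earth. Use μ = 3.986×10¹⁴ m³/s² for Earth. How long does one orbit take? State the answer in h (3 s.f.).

T ≈ 1.58 h

r = 6892 km = 6.892×10⁶ m.
Kepler's third law: T = 2π√(r³/μ) = 2π√((6.892×10⁶)³ / 3.986×10¹⁴).
r³/μ = 8.213×10⁵ s², so T = 2π × 9.063×10² = 5.694×10³ s.
Converting: 5.694×10³ s ÷ 3600 = 1.582 h.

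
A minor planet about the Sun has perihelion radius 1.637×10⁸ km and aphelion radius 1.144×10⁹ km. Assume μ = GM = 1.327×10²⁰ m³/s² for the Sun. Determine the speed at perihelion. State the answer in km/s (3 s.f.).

v ≈ 37.7 km/s

Semi-major axis a = (r_p + r_a)/2 = 6.5385×10⁸ km = 6.538×10¹¹ m.
Vis-viva: v² = μ(2/r − 1/a) = 1.327×10²⁰ × (1.222×10⁻¹¹ − 1.529×10⁻¹²) = 1.418×10⁹ m²/s².
v = 37660 m/s = 37.66 km/s.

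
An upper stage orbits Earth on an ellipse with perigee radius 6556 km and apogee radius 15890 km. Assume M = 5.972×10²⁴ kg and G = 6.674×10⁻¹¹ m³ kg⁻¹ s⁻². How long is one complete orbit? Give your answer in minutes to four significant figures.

μ = GM = 6.674×10⁻¹¹ × 5.972×10²⁴ = 3.986×10¹⁴ m³/s².
Semi-major axis a = (r_p + r_a)/2 = (6556.0 + 15890)/2 = 11223 km = 1.122×10⁷ m.
By Kepler's third law T = 2π√(a³/μ) = 2π × 1.883×10³ = 1.183×10⁴ s.
= 197.2 minutes.

T ≈ 197.2 minutes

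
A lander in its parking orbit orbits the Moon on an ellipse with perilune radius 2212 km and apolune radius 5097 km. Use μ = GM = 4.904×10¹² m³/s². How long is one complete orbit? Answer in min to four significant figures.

T ≈ 330.4 min

Semi-major axis a = (r_p + r_a)/2 = (2212.0 + 5097.0)/2 = 3654.5 km = 3.654×10⁶ m.
By Kepler's third law T = 2π√(a³/μ) = 2π × 3.155×10³ = 1.982×10⁴ s.
= 330.4 min.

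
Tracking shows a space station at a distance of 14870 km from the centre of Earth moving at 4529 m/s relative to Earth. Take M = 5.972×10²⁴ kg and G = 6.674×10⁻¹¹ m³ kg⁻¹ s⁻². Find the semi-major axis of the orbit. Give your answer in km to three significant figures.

μ = GM = 6.674×10⁻¹¹ × 5.972×10²⁴ = 3.986×10¹⁴ m³/s².
r = 1.487×10⁷ m.
Specific orbital energy ε = v²/2 − μ/r = (4529)²/2 − 3.986×10¹⁴/1.487×10⁷ = -1.655×10⁷ J/kg.
Since ε = −μ/(2a), a = −μ/(2ε) = 1.204×10⁷ m = 12043 km.

a ≈ 12000 km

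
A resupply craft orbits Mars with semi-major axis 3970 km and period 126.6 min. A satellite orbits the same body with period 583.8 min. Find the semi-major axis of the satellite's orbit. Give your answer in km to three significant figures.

Kepler's third law: a³ ∝ T², so a₂ = a₁ (T₂/T₁)^(2/3).
T₂/T₁ = 4.611, (T₂/T₁)^(2/3) = 2.770.
a₂ = 3970 × 2.770 = 11000 km.

a₂ ≈ 11000 km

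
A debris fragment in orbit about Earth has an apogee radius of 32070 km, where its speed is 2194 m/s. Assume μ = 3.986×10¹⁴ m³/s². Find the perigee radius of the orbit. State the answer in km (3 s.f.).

r_a = 3.207×10⁷ m.
Specific energy ε = v²/2 − μ/r = -1.002×10⁷ J/kg, so a = −μ/(2ε) = 1.989×10⁷ m.
The apsides satisfy r_p + r_a = 2a, so the perigee radius is 2a − r_a = 7.702×10⁶ m = 7701.5 km.

perigee radius ≈ 7700 km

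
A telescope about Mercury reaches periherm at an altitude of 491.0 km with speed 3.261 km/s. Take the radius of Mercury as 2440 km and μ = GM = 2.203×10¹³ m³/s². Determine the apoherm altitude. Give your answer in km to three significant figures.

apoherm altitude ≈ 4650 km

r_p = 2440 + 491.0 = 2931.0 km = 2.931×10⁶ m.
Specific energy ε = v²/2 − μ/r = -2.199×10⁶ J/kg, so a = −μ/(2ε) = 5.009×10⁶ m.
The apsides satisfy r_p + r_a = 2a, so the apoherm radius is 2a − r_p = 7.087×10⁶ m = 7086.5 km.
Apoherm altitude = 7086.5 − 2440 = 4646.5 km.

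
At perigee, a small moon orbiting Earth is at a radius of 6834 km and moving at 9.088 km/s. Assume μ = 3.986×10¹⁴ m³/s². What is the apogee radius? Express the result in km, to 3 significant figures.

r_p = 6.834×10⁶ m.
Specific energy ε = v²/2 − μ/r = -1.703×10⁷ J/kg, so a = −μ/(2ε) = 1.170×10⁷ m.
The apsides satisfy r_p + r_a = 2a, so the apogee radius is 2a − r_p = 1.657×10⁷ m = 16572 km.

apogee radius ≈ 16600 km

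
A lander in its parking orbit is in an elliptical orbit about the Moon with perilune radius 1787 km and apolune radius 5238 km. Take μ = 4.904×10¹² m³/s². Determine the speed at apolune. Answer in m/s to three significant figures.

v ≈ 690 m/s

Semi-major axis a = (r_p + r_a)/2 = 3512.5 km = 3.512×10⁶ m.
Vis-viva: v² = μ(2/r − 1/a) = 4.904×10¹² × (3.818×10⁻⁷ − 2.847×10⁻⁷) = 4.763×10⁵ m²/s².
v = 690.2 m/s.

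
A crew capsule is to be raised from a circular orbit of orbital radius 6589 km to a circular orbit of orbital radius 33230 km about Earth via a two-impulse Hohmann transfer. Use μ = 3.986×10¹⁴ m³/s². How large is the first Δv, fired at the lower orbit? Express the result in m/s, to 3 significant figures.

r₁ = 6589 km = 6.589×10⁶ m.
r₂ = 33230 km = 3.323×10⁷ m.
Transfer ellipse a_t = (r₁ + r₂)/2 = 1.991×10⁷ m.
At r₁: circular v_c1 = √(μ/r₁) = 7778 m/s; transfer-perigee v_p = √[μ(2/r₁ − 1/a_t)] = 10050 m/s.
Δv₁ = v_p − v_c1 = 2270 m/s.

Δv ≈ 2270 m/s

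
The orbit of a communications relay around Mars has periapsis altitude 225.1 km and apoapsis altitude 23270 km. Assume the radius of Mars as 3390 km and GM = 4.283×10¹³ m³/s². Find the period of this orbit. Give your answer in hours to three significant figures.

T ≈ 15.7 hours

r_p = 3390 + 225.1 = 3615.1 km = 3.6151×10⁶ m.
r_a = 3390 + 23270 = 26660 km = 2.6660×10⁷ m.
Semi-major axis a = (r_p + r_a)/2 = (3615.1 + 26660)/2 = 15138 km = 1.514×10⁷ m.
By Kepler's third law T = 2π√(a³/μ) = 2π × 8.999×10³ = 5.654×10⁴ s.
= 15.71 hours.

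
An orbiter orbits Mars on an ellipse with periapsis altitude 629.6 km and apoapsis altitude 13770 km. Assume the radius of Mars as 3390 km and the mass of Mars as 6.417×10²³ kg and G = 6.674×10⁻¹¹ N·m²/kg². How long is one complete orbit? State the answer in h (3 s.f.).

T ≈ 9.19 h

μ = GM = 6.674×10⁻¹¹ × 6.417×10²³ = 4.283×10¹³ m³/s².
r_p = 3390 + 629.6 = 4019.6 km = 4.0196×10⁶ m.
r_a = 3390 + 13770 = 17160 km = 1.7160×10⁷ m.
Semi-major axis a = (r_p + r_a)/2 = (4019.6 + 17160)/2 = 10590 km = 1.059×10⁷ m.
By Kepler's third law T = 2π√(a³/μ) = 2π × 5.266×10³ = 3.309×10⁴ s.
= 9.191 h.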